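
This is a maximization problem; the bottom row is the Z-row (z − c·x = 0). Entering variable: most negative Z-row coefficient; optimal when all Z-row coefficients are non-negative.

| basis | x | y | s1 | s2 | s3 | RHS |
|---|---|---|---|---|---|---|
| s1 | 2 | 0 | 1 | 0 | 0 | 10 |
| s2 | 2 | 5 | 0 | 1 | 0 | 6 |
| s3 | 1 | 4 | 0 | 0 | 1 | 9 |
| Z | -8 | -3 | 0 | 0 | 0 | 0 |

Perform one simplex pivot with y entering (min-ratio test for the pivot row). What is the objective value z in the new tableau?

18/5

Ratio test on column y — row 1: entry 0 ≤ 0; row 2: 6/5 = 6/5; row 3: 9/4 = 9/4. Minimum is 6/5 at row 2 (s2 leaves); pivot element 5.
Pivot on row 2; the Z-row RHS becomes 0 − (-3)·(6/5) = 18/5.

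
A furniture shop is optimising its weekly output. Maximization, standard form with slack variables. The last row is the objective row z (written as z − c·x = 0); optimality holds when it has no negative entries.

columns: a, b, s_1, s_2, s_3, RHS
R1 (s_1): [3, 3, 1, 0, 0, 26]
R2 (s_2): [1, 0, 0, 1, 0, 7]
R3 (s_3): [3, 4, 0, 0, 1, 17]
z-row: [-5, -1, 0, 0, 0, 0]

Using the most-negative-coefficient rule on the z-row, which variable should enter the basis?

a

Negative z-row entries: a: -5, b: -1.
The most negative is -5 in column a, so a enters.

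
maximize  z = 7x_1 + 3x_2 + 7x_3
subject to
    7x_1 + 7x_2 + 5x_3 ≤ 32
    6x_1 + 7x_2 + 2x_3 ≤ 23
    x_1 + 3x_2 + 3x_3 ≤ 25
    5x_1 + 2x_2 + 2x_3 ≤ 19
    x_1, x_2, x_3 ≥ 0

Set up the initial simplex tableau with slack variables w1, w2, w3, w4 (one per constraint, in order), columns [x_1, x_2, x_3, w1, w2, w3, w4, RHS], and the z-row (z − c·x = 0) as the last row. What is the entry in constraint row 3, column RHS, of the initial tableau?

25

The RHS of constraint 3 is b_3 = 25.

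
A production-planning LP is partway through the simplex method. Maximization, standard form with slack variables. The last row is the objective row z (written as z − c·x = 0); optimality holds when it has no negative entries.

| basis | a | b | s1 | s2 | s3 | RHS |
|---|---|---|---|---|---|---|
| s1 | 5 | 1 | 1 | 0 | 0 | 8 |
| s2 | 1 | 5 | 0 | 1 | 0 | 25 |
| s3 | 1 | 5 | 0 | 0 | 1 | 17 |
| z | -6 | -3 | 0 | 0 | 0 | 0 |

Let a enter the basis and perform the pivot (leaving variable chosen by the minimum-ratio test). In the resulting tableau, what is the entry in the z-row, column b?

Ratio test on column a — row 1: 8/5 = 8/5; row 2: 25/1 = 25; row 3: 17/1 = 17. Minimum is 8/5 at row 1 (s1 leaves); pivot element 5.
Divide row 1 by 5; eliminate column a from the other rows.
z-row update in column b: -3 − (-6)·(1/5) = -9/5.

-9/5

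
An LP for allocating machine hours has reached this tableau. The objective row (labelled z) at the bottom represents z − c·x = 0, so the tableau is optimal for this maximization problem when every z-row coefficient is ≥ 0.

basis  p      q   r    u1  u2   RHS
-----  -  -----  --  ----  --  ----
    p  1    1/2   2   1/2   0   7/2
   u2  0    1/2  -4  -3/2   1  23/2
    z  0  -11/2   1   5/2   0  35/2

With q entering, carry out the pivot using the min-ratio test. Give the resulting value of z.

56

Ratio test on column q — row 1: (7/2)/(1/2) = 7; row 2: (23/2)/(1/2) = 23. Minimum is 7 at row 1 (p leaves); pivot element 1/2.
Pivot on row 1; the z-row RHS becomes 35/2 − (-11/2)·7 = 56.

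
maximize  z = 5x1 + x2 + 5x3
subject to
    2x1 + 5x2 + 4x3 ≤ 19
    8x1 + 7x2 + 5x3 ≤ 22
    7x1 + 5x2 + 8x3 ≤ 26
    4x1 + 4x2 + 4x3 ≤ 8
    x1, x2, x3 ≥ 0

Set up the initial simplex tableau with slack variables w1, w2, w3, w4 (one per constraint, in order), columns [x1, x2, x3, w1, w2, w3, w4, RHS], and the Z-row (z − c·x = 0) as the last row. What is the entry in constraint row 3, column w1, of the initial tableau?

Slack w1 belongs to constraint 1; its column is the unit vector e_1, so the entry in row 3 is 0.

0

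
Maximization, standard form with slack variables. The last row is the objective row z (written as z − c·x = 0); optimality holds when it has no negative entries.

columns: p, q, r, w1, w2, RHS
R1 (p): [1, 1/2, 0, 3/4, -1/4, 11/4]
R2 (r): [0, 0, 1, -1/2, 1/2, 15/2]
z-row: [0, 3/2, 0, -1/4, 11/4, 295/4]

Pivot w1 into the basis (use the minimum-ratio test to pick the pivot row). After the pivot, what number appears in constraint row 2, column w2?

Ratio test on column w1 — row 1: (11/4)/(3/4) = 11/3; row 2: entry -1/2 ≤ 0. Minimum is 11/3 at row 1 (p leaves); pivot element 3/4.
Divide row 1 by 3/4; eliminate column w1 from the other rows.
Row 2 update in column w2: 1/2 − (-1/2)·(-1/3) = 1/3.

1/3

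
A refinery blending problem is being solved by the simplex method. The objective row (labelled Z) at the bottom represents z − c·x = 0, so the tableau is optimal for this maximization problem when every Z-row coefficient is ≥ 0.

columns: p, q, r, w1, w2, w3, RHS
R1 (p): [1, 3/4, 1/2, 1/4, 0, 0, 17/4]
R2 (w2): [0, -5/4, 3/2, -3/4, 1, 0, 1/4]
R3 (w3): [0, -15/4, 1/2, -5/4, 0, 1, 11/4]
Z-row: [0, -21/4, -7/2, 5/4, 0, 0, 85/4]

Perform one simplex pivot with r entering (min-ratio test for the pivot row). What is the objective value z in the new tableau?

131/6

Ratio test on column r — row 1: (17/4)/(1/2) = 17/2; row 2: (1/4)/(3/2) = 1/6; row 3: (11/4)/(1/2) = 11/2. Minimum is 1/6 at row 2 (w2 leaves); pivot element 3/2.
Pivot on row 2; the Z-row RHS becomes 85/4 − (-7/2)·(1/6) = 131/6.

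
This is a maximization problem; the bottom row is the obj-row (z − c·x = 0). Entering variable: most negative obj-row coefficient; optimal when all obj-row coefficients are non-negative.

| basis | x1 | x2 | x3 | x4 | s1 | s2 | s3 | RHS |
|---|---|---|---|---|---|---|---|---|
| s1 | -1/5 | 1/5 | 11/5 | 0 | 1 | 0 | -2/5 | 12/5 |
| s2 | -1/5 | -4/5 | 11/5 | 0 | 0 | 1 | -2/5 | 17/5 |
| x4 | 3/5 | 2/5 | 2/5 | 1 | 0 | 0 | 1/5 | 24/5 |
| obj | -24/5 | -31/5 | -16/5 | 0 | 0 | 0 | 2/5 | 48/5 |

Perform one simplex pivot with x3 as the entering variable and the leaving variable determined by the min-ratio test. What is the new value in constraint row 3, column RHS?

Ratio test on column x3 — row 1: (12/5)/(11/5) = 12/11; row 2: (17/5)/(11/5) = 17/11; row 3: (24/5)/(2/5) = 12. Minimum is 12/11 at row 1 (s1 leaves); pivot element 11/5.
Divide row 1 by 11/5; eliminate column x3 from the other rows.
Row 3 update in column RHS: 24/5 − (2/5)·(12/11) = 48/11.

48/11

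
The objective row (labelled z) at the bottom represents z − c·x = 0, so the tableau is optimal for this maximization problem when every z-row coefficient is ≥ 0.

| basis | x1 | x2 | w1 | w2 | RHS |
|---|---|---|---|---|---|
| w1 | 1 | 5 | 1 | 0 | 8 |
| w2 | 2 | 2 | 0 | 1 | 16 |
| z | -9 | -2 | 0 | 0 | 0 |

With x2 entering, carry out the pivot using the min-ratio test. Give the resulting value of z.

Ratio test on column x2 — row 1: 8/5 = 8/5; row 2: 16/2 = 8. Minimum is 8/5 at row 1 (w1 leaves); pivot element 5.
Pivot on row 1; the z-row RHS becomes 0 − (-2)·(8/5) = 16/5.

16/5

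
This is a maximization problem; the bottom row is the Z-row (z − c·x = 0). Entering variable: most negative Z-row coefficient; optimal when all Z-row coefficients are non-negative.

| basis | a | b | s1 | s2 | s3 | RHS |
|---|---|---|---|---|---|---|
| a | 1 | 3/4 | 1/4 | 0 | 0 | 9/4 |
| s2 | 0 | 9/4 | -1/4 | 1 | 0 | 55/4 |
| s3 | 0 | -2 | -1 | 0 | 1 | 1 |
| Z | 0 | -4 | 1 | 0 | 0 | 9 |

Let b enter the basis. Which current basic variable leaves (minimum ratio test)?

Column b entries and ratios — a: (9/4)/(3/4) = 3; s2: (55/4)/(9/4) = 55/9; s3: -2 ≤ 0, skip.
Smallest ratio is 3 in the row of a, so a leaves.

a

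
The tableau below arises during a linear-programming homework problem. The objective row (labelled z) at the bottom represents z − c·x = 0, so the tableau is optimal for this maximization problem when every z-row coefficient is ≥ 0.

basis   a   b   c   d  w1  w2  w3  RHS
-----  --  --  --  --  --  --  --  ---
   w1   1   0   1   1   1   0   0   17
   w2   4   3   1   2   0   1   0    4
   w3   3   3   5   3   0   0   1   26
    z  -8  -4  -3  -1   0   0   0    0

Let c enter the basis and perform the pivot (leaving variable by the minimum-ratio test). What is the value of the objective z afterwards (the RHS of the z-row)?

Ratio test on column c — row 1: 17/1 = 17; row 2: 4/1 = 4; row 3: 26/5 = 26/5. Minimum is 4 at row 2 (w2 leaves); pivot element 1.
Pivot on row 2; the z-row RHS becomes 0 − (-3)·4 = 12.

12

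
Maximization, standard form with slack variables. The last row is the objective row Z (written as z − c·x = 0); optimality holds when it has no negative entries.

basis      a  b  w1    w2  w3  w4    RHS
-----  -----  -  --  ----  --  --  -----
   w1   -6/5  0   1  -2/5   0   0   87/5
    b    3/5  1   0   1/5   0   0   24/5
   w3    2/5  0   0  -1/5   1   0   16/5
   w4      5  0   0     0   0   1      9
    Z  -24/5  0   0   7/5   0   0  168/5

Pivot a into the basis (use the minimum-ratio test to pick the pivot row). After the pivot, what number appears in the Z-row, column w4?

24/25

Ratio test on column a — row 1: entry -6/5 ≤ 0; row 2: (24/5)/(3/5) = 8; row 3: (16/5)/(2/5) = 8; row 4: 9/5 = 9/5. Minimum is 9/5 at row 4 (w4 leaves); pivot element 5.
Divide row 4 by 5; eliminate column a from the other rows.
Z-row update in column w4: 0 − (-24/5)·(1/5) = 24/25.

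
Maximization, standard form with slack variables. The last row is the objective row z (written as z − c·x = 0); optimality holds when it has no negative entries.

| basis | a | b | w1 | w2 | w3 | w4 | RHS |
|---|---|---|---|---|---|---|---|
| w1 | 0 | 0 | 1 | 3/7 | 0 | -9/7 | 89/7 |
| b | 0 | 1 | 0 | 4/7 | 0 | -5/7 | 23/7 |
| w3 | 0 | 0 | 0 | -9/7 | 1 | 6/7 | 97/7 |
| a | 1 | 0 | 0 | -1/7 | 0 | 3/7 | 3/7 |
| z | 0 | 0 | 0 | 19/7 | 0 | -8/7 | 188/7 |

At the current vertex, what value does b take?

23/7

b is basic (row 2); its value is the RHS of that row, 23/7.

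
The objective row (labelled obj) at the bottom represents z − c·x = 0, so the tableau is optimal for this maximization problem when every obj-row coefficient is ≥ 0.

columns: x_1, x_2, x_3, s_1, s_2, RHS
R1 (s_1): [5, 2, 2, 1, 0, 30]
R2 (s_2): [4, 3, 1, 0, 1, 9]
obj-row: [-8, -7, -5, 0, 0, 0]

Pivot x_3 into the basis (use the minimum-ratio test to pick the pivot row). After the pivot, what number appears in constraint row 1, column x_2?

Ratio test on column x_3 — row 1: 30/2 = 15; row 2: 9/1 = 9. Minimum is 9 at row 2 (s_2 leaves); pivot element 1.
Divide row 2 by 1; eliminate column x_3 from the other rows.
Row 1 update in column x_2: 2 − 2·3 = -4.

-4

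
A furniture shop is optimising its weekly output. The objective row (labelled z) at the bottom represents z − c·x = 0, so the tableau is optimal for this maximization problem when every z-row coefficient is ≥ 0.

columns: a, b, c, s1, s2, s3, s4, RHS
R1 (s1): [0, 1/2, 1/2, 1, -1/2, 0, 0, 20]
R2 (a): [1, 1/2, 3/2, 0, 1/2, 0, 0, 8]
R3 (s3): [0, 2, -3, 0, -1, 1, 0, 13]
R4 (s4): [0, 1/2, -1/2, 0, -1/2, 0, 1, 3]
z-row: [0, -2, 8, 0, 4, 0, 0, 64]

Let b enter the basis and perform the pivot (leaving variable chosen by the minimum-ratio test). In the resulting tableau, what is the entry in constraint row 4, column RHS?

6

Ratio test on column b — row 1: 20/(1/2) = 40; row 2: 8/(1/2) = 16; row 3: 13/2 = 13/2; row 4: 3/(1/2) = 6. Minimum is 6 at row 4 (s4 leaves); pivot element 1/2.
Divide row 4 by 1/2; eliminate column b from the other rows.
In the new row 4, the RHS entry is the old entry divided by the pivot: 3/(1/2) = 6.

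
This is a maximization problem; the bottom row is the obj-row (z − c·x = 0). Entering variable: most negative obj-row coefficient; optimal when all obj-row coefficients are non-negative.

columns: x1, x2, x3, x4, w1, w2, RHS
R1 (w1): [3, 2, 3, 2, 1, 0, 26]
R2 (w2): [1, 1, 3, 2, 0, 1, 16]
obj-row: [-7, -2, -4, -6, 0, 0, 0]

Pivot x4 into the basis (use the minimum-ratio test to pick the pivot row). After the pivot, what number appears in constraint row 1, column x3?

0

Ratio test on column x4 — row 1: 26/2 = 13; row 2: 16/2 = 8. Minimum is 8 at row 2 (w2 leaves); pivot element 2.
Divide row 2 by 2; eliminate column x4 from the other rows.
Row 1 update in column x3: 3 − 2·(3/2) = 0.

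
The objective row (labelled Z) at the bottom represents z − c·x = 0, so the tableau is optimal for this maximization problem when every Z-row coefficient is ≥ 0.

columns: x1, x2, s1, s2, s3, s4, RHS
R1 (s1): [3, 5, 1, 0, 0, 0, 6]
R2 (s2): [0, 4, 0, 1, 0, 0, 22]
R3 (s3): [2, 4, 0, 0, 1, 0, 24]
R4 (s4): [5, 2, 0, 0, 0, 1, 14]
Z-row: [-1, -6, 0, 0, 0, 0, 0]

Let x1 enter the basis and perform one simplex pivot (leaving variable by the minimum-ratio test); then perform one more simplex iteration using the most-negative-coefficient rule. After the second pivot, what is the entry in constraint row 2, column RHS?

86/5

Ratio test on column x1 — row 1: 6/3 = 2; row 2: entry 0 ≤ 0; row 3: 24/2 = 12; row 4: 14/5 = 14/5. Minimum is 2 at row 1 (s1 leaves); pivot element 3.
Divide row 1 by 3; eliminate column x1 from the other rows.
Second iteration: most negative Z-row entry is -13/3 in column x2, so x2 enters.
Ratio test on column x2 — row 1: 2/(5/3) = 6/5; row 2: 22/4 = 11/2; row 3: 20/(2/3) = 30; row 4: entry -19/3 ≤ 0. Minimum is 6/5 at row 1 (x1 leaves); pivot element 5/3.
Divide row 1 by 5/3; eliminate column x2 from the other rows.
After both pivots, the entry at constraint row 2, column RHS is 86/5.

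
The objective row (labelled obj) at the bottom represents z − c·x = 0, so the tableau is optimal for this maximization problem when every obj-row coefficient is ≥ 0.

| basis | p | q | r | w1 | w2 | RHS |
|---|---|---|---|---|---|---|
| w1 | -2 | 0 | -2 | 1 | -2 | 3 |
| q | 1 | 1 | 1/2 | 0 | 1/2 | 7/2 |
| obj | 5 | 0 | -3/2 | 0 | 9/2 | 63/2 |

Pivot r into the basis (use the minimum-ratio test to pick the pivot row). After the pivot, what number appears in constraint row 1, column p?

Ratio test on column r — row 1: entry -2 ≤ 0; row 2: (7/2)/(1/2) = 7. Minimum is 7 at row 2 (q leaves); pivot element 1/2.
Divide row 2 by 1/2; eliminate column r from the other rows.
Row 1 update in column p: -2 − (-2)·2 = 2.

2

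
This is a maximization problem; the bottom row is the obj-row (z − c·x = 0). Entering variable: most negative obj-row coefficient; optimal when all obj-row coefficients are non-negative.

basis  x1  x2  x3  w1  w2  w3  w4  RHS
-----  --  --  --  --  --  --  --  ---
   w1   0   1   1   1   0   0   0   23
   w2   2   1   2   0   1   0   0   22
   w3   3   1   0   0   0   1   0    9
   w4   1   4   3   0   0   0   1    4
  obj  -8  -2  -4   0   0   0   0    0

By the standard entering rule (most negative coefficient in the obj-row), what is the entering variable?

Negative obj-row entries: x1: -8, x2: -2, x3: -4.
The most negative is -8 in column x1, so x1 enters.

x1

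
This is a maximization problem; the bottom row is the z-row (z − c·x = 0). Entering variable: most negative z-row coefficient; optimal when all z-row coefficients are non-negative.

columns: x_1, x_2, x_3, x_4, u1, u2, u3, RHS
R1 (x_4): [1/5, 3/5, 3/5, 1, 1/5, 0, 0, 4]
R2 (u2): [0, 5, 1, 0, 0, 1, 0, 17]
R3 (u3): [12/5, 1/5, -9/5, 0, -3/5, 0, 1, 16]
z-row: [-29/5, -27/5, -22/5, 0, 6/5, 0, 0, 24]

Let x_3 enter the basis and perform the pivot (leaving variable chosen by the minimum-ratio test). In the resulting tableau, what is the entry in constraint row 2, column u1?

Ratio test on column x_3 — row 1: 4/(3/5) = 20/3; row 2: 17/1 = 17; row 3: entry -9/5 ≤ 0. Minimum is 20/3 at row 1 (x_4 leaves); pivot element 3/5.
Divide row 1 by 3/5; eliminate column x_3 from the other rows.
Row 2 update in column u1: 0 − 1·(1/3) = -1/3.

-1/3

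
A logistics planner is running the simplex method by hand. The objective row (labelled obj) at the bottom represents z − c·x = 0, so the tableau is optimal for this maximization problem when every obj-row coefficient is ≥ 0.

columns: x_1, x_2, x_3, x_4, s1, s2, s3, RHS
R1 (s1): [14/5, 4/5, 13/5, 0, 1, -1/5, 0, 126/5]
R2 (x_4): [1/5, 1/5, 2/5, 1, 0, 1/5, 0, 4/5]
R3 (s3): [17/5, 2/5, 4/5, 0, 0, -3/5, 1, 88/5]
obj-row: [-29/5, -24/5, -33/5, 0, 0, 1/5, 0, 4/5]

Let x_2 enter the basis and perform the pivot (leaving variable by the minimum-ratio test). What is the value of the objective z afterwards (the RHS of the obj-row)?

20

Ratio test on column x_2 — row 1: (126/5)/(4/5) = 63/2; row 2: (4/5)/(1/5) = 4; row 3: (88/5)/(2/5) = 44. Minimum is 4 at row 2 (x_4 leaves); pivot element 1/5.
Pivot on row 2; the obj-row RHS becomes 4/5 − (-24/5)·4 = 20.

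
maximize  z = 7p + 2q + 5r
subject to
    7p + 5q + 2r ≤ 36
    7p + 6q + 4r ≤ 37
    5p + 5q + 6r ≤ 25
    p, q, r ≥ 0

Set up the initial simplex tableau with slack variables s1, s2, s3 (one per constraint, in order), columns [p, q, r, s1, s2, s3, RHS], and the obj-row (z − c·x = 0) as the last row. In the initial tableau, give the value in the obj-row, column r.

-5

The obj-row carries the negated objective coefficients: the r entry is -5.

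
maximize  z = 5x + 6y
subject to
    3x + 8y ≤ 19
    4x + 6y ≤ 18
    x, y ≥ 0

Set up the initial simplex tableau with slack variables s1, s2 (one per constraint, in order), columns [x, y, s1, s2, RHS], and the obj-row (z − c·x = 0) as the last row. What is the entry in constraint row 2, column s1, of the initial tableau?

0

Slack s1 belongs to constraint 1; its column is the unit vector e_1, so the entry in row 2 is 0.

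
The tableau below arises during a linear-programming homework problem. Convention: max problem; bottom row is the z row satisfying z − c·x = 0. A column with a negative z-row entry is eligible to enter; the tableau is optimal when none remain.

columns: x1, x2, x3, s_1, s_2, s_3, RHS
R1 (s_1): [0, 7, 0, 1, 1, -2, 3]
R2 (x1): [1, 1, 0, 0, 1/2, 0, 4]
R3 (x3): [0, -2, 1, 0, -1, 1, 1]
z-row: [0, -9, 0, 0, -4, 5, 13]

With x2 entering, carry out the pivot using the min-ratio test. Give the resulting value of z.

118/7

Ratio test on column x2 — row 1: 3/7 = 3/7; row 2: 4/1 = 4; row 3: entry -2 ≤ 0. Minimum is 3/7 at row 1 (s_1 leaves); pivot element 7.
Pivot on row 1; the z-row RHS becomes 13 − (-9)·(3/7) = 118/7.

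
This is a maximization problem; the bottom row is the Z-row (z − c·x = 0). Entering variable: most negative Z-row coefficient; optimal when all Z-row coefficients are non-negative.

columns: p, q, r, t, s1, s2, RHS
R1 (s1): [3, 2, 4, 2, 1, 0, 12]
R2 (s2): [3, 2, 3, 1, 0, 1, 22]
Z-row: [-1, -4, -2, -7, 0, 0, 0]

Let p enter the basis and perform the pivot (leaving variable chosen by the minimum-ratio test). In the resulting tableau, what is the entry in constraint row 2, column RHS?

Ratio test on column p — row 1: 12/3 = 4; row 2: 22/3 = 22/3. Minimum is 4 at row 1 (s1 leaves); pivot element 3.
Divide row 1 by 3; eliminate column p from the other rows.
Row 2 update in column RHS: 22 − 3·4 = 10.

10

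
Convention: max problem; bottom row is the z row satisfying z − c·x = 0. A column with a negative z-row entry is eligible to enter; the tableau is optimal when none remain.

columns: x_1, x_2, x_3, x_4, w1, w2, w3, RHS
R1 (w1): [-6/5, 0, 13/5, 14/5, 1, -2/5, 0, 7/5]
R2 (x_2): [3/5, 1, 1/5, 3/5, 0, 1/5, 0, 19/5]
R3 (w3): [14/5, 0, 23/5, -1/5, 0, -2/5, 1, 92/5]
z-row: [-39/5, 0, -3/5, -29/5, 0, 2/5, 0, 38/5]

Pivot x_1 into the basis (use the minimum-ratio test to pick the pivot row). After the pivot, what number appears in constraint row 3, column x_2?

-14/3

Ratio test on column x_1 — row 1: entry -6/5 ≤ 0; row 2: (19/5)/(3/5) = 19/3; row 3: (92/5)/(14/5) = 46/7. Minimum is 19/3 at row 2 (x_2 leaves); pivot element 3/5.
Divide row 2 by 3/5; eliminate column x_1 from the other rows.
Row 3 update in column x_2: 0 − (14/5)·(5/3) = -14/3.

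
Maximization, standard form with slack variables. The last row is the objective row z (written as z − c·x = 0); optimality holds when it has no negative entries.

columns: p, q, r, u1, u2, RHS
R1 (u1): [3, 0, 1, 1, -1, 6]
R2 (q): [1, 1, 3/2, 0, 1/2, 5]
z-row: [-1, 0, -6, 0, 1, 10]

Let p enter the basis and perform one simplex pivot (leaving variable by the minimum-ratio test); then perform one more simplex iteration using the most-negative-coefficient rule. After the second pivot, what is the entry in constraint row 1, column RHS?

8/7

Ratio test on column p — row 1: 6/3 = 2; row 2: 5/1 = 5. Minimum is 2 at row 1 (u1 leaves); pivot element 3.
Divide row 1 by 3; eliminate column p from the other rows.
Second iteration: most negative z-row entry is -17/3 in column r, so r enters.
Ratio test on column r — row 1: 2/(1/3) = 6; row 2: 3/(7/6) = 18/7. Minimum is 18/7 at row 2 (q leaves); pivot element 7/6.
Divide row 2 by 7/6; eliminate column r from the other rows.
After both pivots, the entry at constraint row 1, column RHS is 8/7.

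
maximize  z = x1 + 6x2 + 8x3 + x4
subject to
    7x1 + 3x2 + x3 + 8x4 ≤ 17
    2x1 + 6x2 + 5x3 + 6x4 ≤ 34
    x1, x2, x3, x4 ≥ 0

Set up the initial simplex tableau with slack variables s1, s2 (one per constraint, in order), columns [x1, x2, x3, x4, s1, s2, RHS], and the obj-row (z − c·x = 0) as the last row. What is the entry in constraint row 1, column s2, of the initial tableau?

Slack s2 belongs to constraint 2; its column is the unit vector e_2, so the entry in row 1 is 0.

0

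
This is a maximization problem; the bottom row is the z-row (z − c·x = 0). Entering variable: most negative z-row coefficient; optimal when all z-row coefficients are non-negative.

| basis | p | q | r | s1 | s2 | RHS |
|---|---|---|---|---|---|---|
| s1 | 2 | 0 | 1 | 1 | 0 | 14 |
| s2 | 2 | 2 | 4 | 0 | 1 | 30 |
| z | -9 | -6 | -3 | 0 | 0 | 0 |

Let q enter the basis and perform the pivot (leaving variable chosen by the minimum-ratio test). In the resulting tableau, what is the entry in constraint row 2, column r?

2

Ratio test on column q — row 1: entry 0 ≤ 0; row 2: 30/2 = 15. Minimum is 15 at row 2 (s2 leaves); pivot element 2.
Divide row 2 by 2; eliminate column q from the other rows.
In the new row 2, the r entry is the old entry divided by the pivot: 4/2 = 2.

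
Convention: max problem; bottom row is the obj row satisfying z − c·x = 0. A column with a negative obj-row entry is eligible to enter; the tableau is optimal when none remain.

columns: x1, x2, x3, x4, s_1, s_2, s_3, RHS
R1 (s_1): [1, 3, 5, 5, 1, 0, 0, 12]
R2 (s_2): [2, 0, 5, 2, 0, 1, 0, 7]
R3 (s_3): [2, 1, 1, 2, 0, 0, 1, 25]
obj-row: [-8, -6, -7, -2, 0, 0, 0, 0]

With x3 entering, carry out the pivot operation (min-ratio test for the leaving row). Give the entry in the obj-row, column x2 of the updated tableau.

Ratio test on column x3 — row 1: 12/5 = 12/5; row 2: 7/5 = 7/5; row 3: 25/1 = 25. Minimum is 7/5 at row 2 (s_2 leaves); pivot element 5.
Divide row 2 by 5; eliminate column x3 from the other rows.
obj-row update in column x2: -6 − (-7)·0 = -6.

-6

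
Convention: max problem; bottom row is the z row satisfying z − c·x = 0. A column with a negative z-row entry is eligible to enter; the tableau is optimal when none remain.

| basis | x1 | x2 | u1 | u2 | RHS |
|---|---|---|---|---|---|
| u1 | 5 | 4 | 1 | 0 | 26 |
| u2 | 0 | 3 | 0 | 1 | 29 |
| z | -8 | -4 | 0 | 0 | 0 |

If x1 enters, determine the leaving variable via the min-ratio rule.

u1

Column x1 entries and ratios — u1: 26/5 = 26/5; u2: 0 ≤ 0, skip.
Smallest ratio is 26/5 in the row of u1, so u1 leaves.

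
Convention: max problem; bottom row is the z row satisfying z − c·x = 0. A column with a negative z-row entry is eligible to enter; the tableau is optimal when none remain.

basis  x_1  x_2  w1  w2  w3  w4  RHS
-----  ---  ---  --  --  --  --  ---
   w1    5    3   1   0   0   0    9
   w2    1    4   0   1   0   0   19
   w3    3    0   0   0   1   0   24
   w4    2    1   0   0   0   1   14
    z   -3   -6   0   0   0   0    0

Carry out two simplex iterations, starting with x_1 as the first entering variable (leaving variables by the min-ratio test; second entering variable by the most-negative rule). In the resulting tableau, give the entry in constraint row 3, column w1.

Ratio test on column x_1 — row 1: 9/5 = 9/5; row 2: 19/1 = 19; row 3: 24/3 = 8; row 4: 14/2 = 7. Minimum is 9/5 at row 1 (w1 leaves); pivot element 5.
Divide row 1 by 5; eliminate column x_1 from the other rows.
Second iteration: most negative z-row entry is -21/5 in column x_2, so x_2 enters.
Ratio test on column x_2 — row 1: (9/5)/(3/5) = 3; row 2: (86/5)/(17/5) = 86/17; row 3: entry -9/5 ≤ 0; row 4: entry -1/5 ≤ 0. Minimum is 3 at row 1 (x_1 leaves); pivot element 3/5.
Divide row 1 by 3/5; eliminate column x_2 from the other rows.
After both pivots, the entry at constraint row 3, column w1 is 0.

0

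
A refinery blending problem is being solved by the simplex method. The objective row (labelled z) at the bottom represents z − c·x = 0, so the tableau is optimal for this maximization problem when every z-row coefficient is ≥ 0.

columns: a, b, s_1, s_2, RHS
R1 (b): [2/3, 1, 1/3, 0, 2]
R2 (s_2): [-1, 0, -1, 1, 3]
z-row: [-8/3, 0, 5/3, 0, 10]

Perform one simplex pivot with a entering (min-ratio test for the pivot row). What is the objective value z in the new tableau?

Ratio test on column a — row 1: 2/(2/3) = 3; row 2: entry -1 ≤ 0. Minimum is 3 at row 1 (b leaves); pivot element 2/3.
Pivot on row 1; the z-row RHS becomes 10 − (-8/3)·3 = 18.

18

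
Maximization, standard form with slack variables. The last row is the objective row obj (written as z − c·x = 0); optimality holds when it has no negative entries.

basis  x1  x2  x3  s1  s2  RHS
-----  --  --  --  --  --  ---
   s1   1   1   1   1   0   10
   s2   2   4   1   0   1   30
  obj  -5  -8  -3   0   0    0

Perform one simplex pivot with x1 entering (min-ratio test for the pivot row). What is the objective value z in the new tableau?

Ratio test on column x1 — row 1: 10/1 = 10; row 2: 30/2 = 15. Minimum is 10 at row 1 (s1 leaves); pivot element 1.
Pivot on row 1; the obj-row RHS becomes 0 − (-5)·10 = 50.

50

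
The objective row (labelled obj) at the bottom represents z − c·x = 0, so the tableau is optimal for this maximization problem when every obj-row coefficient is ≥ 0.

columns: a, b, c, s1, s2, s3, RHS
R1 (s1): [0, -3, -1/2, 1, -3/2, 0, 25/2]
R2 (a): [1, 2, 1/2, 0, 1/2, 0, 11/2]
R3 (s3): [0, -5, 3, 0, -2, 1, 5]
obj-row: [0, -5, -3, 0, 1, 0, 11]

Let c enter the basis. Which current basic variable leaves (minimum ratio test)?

Column c entries and ratios — s1: -1/2 ≤ 0, skip; a: (11/2)/(1/2) = 11; s3: 5/3 = 5/3.
Smallest ratio is 5/3 in the row of s3, so s3 leaves.

s3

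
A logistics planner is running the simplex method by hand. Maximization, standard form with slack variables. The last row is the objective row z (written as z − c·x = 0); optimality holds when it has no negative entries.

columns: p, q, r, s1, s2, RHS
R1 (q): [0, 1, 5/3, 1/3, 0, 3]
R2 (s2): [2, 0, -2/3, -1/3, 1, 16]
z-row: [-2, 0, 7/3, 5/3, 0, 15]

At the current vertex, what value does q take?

3

q is basic (row 1); its value is the RHS of that row, 3.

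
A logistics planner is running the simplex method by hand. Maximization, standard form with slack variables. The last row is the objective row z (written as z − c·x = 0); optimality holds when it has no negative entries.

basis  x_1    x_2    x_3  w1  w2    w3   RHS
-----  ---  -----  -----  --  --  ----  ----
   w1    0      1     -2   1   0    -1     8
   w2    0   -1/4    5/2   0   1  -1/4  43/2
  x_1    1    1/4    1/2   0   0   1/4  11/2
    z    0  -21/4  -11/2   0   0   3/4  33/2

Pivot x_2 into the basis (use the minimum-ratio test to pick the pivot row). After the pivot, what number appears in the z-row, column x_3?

-16

Ratio test on column x_2 — row 1: 8/1 = 8; row 2: entry -1/4 ≤ 0; row 3: (11/2)/(1/4) = 22. Minimum is 8 at row 1 (w1 leaves); pivot element 1.
Divide row 1 by 1; eliminate column x_2 from the other rows.
z-row update in column x_3: -11/2 − (-21/4)·(-2) = -16.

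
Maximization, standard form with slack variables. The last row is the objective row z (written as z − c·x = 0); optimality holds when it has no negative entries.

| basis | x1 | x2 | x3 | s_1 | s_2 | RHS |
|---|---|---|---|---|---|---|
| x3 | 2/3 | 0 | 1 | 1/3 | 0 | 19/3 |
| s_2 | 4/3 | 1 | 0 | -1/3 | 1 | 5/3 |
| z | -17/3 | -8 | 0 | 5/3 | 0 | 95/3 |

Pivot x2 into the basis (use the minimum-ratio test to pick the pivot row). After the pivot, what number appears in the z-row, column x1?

5

Ratio test on column x2 — row 1: entry 0 ≤ 0; row 2: (5/3)/1 = 5/3. Minimum is 5/3 at row 2 (s_2 leaves); pivot element 1.
Divide row 2 by 1; eliminate column x2 from the other rows.
z-row update in column x1: -17/3 − (-8)·(4/3) = 5.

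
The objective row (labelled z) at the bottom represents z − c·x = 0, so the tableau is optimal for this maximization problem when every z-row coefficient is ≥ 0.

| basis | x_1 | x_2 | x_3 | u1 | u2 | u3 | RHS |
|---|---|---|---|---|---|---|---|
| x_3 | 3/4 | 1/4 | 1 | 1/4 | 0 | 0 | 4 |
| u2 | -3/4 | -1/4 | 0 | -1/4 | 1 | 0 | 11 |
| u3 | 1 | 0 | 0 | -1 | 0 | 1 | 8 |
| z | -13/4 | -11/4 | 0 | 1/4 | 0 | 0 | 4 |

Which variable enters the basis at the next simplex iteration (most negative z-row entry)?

x_1

Negative z-row entries: x_1: -13/4, x_2: -11/4.
The most negative is -13/4 in column x_1, so x_1 enters.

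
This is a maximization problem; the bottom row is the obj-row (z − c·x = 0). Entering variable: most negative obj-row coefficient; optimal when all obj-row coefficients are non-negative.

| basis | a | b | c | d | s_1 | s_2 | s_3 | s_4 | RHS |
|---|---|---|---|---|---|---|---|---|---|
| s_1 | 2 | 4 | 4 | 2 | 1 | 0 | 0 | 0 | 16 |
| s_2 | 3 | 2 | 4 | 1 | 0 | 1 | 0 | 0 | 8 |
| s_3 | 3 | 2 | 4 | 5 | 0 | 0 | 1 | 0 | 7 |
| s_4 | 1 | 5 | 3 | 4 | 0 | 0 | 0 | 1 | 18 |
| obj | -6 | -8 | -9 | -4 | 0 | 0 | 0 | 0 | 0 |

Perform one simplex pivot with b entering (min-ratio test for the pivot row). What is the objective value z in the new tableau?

Ratio test on column b — row 1: 16/4 = 4; row 2: 8/2 = 4; row 3: 7/2 = 7/2; row 4: 18/5 = 18/5. Minimum is 7/2 at row 3 (s_3 leaves); pivot element 2.
Pivot on row 3; the obj-row RHS becomes 0 − (-8)·(7/2) = 28.

28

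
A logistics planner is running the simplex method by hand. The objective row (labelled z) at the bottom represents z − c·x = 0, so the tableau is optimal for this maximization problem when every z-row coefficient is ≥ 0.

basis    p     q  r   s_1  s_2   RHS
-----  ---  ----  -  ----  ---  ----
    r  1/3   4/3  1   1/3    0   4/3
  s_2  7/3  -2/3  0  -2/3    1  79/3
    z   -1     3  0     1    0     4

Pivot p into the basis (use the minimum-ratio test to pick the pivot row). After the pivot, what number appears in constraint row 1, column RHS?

Ratio test on column p — row 1: (4/3)/(1/3) = 4; row 2: (79/3)/(7/3) = 79/7. Minimum is 4 at row 1 (r leaves); pivot element 1/3.
Divide row 1 by 1/3; eliminate column p from the other rows.
In the new row 1, the RHS entry is the old entry divided by the pivot: (4/3)/(1/3) = 4.

4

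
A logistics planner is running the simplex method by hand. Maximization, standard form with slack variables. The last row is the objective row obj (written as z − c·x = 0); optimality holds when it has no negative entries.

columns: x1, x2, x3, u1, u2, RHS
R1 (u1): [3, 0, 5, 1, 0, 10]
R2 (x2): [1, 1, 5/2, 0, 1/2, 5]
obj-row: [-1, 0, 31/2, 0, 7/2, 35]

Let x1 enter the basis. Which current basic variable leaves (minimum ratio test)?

Column x1 entries and ratios — u1: 10/3 = 10/3; x2: 5/1 = 5.
Smallest ratio is 10/3 in the row of u1, so u1 leaves.

u1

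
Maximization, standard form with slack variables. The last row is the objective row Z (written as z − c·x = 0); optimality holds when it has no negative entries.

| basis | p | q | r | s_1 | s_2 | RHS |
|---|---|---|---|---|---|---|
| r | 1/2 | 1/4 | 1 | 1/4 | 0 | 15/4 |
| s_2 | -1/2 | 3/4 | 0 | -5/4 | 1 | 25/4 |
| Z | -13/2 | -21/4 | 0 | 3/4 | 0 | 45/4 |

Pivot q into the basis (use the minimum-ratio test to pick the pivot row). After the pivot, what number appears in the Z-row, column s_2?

7

Ratio test on column q — row 1: (15/4)/(1/4) = 15; row 2: (25/4)/(3/4) = 25/3. Minimum is 25/3 at row 2 (s_2 leaves); pivot element 3/4.
Divide row 2 by 3/4; eliminate column q from the other rows.
Z-row update in column s_2: 0 − (-21/4)·(4/3) = 7.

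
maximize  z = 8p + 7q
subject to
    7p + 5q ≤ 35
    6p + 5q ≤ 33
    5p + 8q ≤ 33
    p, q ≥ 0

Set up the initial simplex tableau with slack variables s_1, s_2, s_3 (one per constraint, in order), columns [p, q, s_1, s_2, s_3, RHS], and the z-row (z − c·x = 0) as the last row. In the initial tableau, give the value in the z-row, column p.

The z-row carries the negated objective coefficients: the p entry is -8.

-8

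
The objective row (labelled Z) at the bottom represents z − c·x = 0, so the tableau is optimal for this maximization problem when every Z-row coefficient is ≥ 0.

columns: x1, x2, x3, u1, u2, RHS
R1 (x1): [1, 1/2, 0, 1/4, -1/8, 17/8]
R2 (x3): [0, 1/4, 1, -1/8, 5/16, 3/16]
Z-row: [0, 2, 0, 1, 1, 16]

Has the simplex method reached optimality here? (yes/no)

Every Z-row coefficient is ≥ 0, so the tableau is optimal.

yes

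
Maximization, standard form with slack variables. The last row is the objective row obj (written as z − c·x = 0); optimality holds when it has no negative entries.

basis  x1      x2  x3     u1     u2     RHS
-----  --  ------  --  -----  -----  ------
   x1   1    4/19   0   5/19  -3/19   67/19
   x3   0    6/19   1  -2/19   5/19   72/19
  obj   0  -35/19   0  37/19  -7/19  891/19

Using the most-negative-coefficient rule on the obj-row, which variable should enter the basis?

Negative obj-row entries: x2: -35/19, u2: -7/19.
The most negative is -35/19 in column x2, so x2 enters.

x2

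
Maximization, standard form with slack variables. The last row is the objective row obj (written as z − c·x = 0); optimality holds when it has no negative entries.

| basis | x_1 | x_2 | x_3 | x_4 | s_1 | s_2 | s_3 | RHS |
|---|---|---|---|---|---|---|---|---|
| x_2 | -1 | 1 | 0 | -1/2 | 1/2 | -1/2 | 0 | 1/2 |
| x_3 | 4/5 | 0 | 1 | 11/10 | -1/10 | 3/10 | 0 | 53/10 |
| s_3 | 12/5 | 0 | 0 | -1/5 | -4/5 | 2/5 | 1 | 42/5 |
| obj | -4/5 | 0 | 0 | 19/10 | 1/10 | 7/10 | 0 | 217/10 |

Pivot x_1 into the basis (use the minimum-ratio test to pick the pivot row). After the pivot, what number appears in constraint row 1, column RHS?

Ratio test on column x_1 — row 1: entry -1 ≤ 0; row 2: (53/10)/(4/5) = 53/8; row 3: (42/5)/(12/5) = 7/2. Minimum is 7/2 at row 3 (s_3 leaves); pivot element 12/5.
Divide row 3 by 12/5; eliminate column x_1 from the other rows.
Row 1 update in column RHS: 1/2 − (-1)·(7/2) = 4.

4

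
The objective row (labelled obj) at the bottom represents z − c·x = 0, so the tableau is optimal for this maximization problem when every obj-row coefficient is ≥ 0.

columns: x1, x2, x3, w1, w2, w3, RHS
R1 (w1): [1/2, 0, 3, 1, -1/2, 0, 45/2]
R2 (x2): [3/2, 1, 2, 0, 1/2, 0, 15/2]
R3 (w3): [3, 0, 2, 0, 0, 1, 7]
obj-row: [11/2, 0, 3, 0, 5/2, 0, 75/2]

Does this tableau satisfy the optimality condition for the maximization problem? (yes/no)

yes

Every obj-row coefficient is ≥ 0, so the tableau is optimal.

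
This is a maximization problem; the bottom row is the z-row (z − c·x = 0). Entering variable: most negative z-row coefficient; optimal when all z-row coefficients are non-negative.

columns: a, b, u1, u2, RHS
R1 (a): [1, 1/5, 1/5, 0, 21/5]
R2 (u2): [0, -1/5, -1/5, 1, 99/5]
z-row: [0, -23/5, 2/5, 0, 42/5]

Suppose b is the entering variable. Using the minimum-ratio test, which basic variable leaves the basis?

a

Column b entries and ratios — a: (21/5)/(1/5) = 21; u2: -1/5 ≤ 0, skip.
Smallest ratio is 21 in the row of a, so a leaves.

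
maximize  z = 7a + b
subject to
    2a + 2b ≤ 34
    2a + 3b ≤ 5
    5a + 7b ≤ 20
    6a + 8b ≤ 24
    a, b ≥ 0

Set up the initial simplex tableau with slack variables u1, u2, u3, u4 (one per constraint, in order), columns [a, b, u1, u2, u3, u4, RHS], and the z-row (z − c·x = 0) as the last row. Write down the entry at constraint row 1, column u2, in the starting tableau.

0

Slack u2 belongs to constraint 2; its column is the unit vector e_2, so the entry in row 1 is 0.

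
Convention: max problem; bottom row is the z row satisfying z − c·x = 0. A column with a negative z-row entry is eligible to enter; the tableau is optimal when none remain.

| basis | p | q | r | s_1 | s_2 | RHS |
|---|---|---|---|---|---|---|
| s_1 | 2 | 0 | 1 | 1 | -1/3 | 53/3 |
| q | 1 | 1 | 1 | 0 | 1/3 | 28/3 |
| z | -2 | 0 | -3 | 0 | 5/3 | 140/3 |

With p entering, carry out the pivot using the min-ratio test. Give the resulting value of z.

Ratio test on column p — row 1: (53/3)/2 = 53/6; row 2: (28/3)/1 = 28/3. Minimum is 53/6 at row 1 (s_1 leaves); pivot element 2.
Pivot on row 1; the z-row RHS becomes 140/3 − (-2)·(53/6) = 193/3.

193/3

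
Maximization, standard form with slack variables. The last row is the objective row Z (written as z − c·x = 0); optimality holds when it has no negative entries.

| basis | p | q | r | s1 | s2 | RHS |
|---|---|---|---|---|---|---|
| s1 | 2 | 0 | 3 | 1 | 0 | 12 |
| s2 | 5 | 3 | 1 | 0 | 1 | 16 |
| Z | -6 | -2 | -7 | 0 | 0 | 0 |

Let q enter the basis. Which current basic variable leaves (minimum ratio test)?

Column q entries and ratios — s1: 0 ≤ 0, skip; s2: 16/3 = 16/3.
Smallest ratio is 16/3 in the row of s2, so s2 leaves.

s2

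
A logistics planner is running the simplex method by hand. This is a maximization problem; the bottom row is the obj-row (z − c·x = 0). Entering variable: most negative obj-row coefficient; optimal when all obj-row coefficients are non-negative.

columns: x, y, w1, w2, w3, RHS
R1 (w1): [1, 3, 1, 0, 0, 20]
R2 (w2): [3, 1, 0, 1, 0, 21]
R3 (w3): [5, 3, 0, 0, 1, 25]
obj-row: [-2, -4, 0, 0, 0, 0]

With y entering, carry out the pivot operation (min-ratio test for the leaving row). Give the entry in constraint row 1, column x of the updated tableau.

Ratio test on column y — row 1: 20/3 = 20/3; row 2: 21/1 = 21; row 3: 25/3 = 25/3. Minimum is 20/3 at row 1 (w1 leaves); pivot element 3.
Divide row 1 by 3; eliminate column y from the other rows.
In the new row 1, the x entry is the old entry divided by the pivot: 1/3 = 1/3.

1/3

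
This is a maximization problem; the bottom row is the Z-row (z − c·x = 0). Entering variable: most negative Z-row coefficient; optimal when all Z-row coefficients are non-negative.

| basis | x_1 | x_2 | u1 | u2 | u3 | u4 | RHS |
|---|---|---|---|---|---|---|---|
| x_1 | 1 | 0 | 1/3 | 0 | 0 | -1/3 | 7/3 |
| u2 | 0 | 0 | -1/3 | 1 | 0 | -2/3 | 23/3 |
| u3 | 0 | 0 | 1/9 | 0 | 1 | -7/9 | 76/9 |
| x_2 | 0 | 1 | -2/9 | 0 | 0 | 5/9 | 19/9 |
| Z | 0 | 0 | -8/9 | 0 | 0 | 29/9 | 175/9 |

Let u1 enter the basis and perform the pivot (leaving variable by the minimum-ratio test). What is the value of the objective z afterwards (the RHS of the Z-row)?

77/3

Ratio test on column u1 — row 1: (7/3)/(1/3) = 7; row 2: entry -1/3 ≤ 0; row 3: (76/9)/(1/9) = 76; row 4: entry -2/9 ≤ 0. Minimum is 7 at row 1 (x_1 leaves); pivot element 1/3.
Pivot on row 1; the Z-row RHS becomes 175/9 − (-8/9)·7 = 77/3.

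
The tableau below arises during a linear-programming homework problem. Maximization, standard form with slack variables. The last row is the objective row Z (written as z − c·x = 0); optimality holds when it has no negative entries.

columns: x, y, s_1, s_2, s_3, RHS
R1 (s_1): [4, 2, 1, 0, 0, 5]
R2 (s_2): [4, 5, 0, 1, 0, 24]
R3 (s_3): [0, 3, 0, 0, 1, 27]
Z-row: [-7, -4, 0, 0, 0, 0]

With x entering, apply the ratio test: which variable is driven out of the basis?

s_1

Column x entries and ratios — s_1: 5/4 = 5/4; s_2: 24/4 = 6; s_3: 0 ≤ 0, skip.
Smallest ratio is 5/4 in the row of s_1, so s_1 leaves.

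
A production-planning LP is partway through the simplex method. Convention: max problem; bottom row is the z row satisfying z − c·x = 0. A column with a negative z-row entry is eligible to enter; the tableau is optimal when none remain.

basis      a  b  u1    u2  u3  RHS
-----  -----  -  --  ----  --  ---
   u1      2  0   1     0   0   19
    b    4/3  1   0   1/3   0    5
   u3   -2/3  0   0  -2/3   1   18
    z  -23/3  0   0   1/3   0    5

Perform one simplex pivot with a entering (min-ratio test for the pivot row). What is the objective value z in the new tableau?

Ratio test on column a — row 1: 19/2 = 19/2; row 2: 5/(4/3) = 15/4; row 3: entry -2/3 ≤ 0. Minimum is 15/4 at row 2 (b leaves); pivot element 4/3.
Pivot on row 2; the z-row RHS becomes 5 − (-23/3)·(15/4) = 135/4.

135/4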